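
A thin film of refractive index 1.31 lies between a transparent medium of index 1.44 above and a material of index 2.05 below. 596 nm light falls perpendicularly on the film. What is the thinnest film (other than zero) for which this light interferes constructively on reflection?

Ray reflecting at the top interface goes from n = 1.44 toward n = 1.31: no phase shift.
Bottom surface (1.31 → 2.05): reflection off a higher-index medium gives a half-wave phase shift.
Exactly one π shift → a net half-wave offset.
For strong reflection here: 2 n t = (m + ½) λ.
Minimum at m = 0: t = λ / (4 n) = 596 / (4 × 1.31) = 114 nm.

114 nm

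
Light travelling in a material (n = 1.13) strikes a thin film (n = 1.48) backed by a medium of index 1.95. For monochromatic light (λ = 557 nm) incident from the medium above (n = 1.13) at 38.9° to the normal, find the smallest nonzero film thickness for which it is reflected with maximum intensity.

Ray reflecting at the top interface goes from n = 1.13 toward n = 1.48: a half-wave phase shift.
Ray reflecting at the bottom interface goes from n = 1.48 toward n = 1.95: a half-wave phase shift.
Net: no relative phase inversion (both shifts match).
So the condition for constructive reflection is 2 n t cos θ_r = m λ.
Snell's law: 1.13 sin 38.9° = 1.48 sin θ_r → sin θ_r = 0.479, cos θ_r = 0.878.
Minimum nonzero at m = 1: t = λ / (2 n cos θ_r) = 557 / (2 × 1.48 × 0.878) = 214 nm.

214 nm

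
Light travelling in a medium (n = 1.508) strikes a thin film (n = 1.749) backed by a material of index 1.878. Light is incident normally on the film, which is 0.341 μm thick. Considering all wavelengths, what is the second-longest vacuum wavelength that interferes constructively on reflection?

596 nm

At the upper boundary (n = 1.508 to n = 1.749) the reflected ray undergoes a half-wave phase shift.
At the lower boundary (n = 1.749 to n = 1.878) the reflected ray undergoes a half-wave phase shift.
Net: no relative phase inversion (both shifts match).
So the condition for constructive reflection is 2 n t = m λ.
λ = 2 n t / m. The second-longest wavelength is m = 2: λ = 2 × 1.749 × 341 / 2.00 = 596 nm.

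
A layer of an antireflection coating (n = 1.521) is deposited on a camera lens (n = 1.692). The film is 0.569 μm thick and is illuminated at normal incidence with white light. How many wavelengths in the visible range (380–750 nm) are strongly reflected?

2

At the upper boundary (n = 1.0 to n = 1.521) the reflected ray undergoes a half-wave phase shift.
Ray reflecting at the bottom interface goes from n = 1.521 toward n = 1.692: a half-wave phase shift.
Net: no relative phase inversion (both shifts match).
With no net inversion, constructive interference in reflection requires 2 n t = m λ.
λ = 2 n t / m = 1731 / m nm.
m=2: 865 nm (IR); m=3: 577 nm (visible); m=4: 433 nm (visible); m=5: 346 nm (UV).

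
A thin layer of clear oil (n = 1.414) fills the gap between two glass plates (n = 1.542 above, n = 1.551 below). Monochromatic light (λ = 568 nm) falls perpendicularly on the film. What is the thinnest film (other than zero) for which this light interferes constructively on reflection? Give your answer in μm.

0.100 μm

At the upper boundary (n = 1.542 to n = 1.414) the reflected ray undergoes no phase shift.
Ray reflecting at the bottom interface goes from n = 1.414 toward n = 1.551: a half-wave phase shift.
The two reflections differ by half a wavelength.
For maximum reflection here: 2 n t = (m + ½) λ.
Minimum at m = 0: t = λ / (4 n) = 568 / (4 × 1.414) = 100 nm.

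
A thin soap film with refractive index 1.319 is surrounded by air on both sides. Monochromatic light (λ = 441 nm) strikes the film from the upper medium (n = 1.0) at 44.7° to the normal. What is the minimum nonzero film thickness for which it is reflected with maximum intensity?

Ray reflecting at the top interface goes from n = 1.0 toward n = 1.319: a half-wave phase shift.
At the lower boundary (n = 1.319 to n = 1.0) the reflected ray undergoes no phase shift.
Exactly one π shift → a net half-wave offset.
So the condition for constructive reflection is 2 n t cos θ_r = (m + ½) λ.
Snell's law: 1.0 sin 44.7° = 1.319 sin θ_r → sin θ_r = 0.533, cos θ_r = 0.846.
Minimum at m = 0: t = λ / (4 n cos θ_r) = 441 / (4 × 1.319 × 0.846) = 98.8 nm.

98.8 nm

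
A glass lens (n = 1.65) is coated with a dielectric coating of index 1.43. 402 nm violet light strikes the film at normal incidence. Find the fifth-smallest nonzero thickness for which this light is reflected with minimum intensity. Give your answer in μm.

At the upper boundary (n = 1.0 to n = 1.43) the reflected ray undergoes a half-wave phase shift.
Ray reflecting at the bottom interface goes from n = 1.43 toward n = 1.65: a half-wave phase shift.
The two reflections carry the same phase change, so no net offset.
For dark reflection here: 2 n t = (m + ½) λ.
The fifth-smallest nonzero thickness corresponds to m = 4: t = (m + ½) λ / (2 n) = 4.50 × 402 / (2 × 1.43) = 633 nm.

0.633 μm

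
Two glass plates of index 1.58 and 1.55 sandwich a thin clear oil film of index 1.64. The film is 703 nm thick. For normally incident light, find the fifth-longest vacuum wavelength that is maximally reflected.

Top surface (1.58 → 1.64): reflection off a higher-index medium gives a half-wave phase shift.
At the lower boundary (n = 1.64 to n = 1.55) the reflected ray undergoes no phase shift.
Net: one phase inversion between the two reflected rays.
So the condition for constructive reflection is 2 n t = (m + ½) λ.
λ = 2 n t / (m + ½). The fifth-longest wavelength is m = 4: λ = 2 × 1.64 × 703 / 4.50 = 512 nm.

512 nm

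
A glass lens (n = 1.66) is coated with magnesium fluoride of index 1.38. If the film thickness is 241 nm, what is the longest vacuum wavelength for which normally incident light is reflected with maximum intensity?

Ray reflecting at the top interface goes from n = 1.0 toward n = 1.38: a half-wave phase shift.
Ray reflecting at the bottom interface goes from n = 1.38 toward n = 1.66: a half-wave phase shift.
Net: no relative phase inversion (both shifts match).
With no net inversion, constructive interference in reflection requires 2 n t = m λ.
λ = 2 n t / m. The longest wavelength is m = 1: λ = 2 × 1.38 × 241 / 1.00 = 665 nm.

665 nm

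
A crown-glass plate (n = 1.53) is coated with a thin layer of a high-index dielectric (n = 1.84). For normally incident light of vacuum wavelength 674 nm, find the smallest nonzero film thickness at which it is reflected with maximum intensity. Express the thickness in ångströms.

916 Å

Ray reflecting at the top interface goes from n = 1.0 toward n = 1.84: a half-wave phase shift.
Ray reflecting at the bottom interface goes from n = 1.84 toward n = 1.53: no phase shift.
Net: one phase inversion between the two reflected rays.
With one net inversion, constructive interference in reflection requires 2 n t = (m + ½) λ.
Minimum at m = 0: t = λ / (4 n) = 674 / (4 × 1.84) = 91.6 nm.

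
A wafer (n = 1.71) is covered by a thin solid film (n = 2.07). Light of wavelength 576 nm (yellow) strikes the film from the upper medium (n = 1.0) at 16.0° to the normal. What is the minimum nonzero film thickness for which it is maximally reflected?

70.2 nm

Top surface (1.0 → 2.07): reflection off a higher-index medium gives a half-wave phase shift.
At the lower boundary (n = 2.07 to n = 1.71) the reflected ray undergoes no phase shift.
The two reflections differ by half a wavelength.
For strong reflection here: 2 n t cos θ_r = (m + ½) λ.
Snell's law: 1.0 sin 16.0° = 2.07 sin θ_r → sin θ_r = 0.133, cos θ_r = 0.991.
Minimum at m = 0: t = λ / (4 n cos θ_r) = 576 / (4 × 2.07 × 0.991) = 70.2 nm.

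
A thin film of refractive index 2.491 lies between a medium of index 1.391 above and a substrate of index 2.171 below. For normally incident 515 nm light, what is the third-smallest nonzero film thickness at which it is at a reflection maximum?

At the upper boundary (n = 1.391 to n = 2.491) the reflected ray undergoes a half-wave phase shift.
Ray reflecting at the bottom interface goes from n = 2.491 toward n = 2.171: no phase shift.
Exactly one π shift → a net half-wave offset.
So the condition for constructive reflection is 2 n t = (m + ½) λ.
The third-smallest nonzero thickness corresponds to m = 2: t = (m + ½) λ / (2 n) = 2.50 × 515 / (2 × 2.491) = 258 nm.

258 nm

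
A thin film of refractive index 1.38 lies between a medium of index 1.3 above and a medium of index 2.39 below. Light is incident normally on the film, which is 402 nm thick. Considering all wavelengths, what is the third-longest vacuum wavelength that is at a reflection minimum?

444 nm

At the upper boundary (n = 1.3 to n = 1.38) the reflected ray undergoes a half-wave phase shift.
Ray reflecting at the bottom interface goes from n = 1.38 toward n = 2.39: a half-wave phase shift.
Net: no relative phase inversion (both shifts match).
For weak reflection here: 2 n t = (m + ½) λ.
λ = 2 n t / (m + ½). The third-longest wavelength is m = 2: λ = 2 × 1.38 × 402 / 2.50 = 444 nm.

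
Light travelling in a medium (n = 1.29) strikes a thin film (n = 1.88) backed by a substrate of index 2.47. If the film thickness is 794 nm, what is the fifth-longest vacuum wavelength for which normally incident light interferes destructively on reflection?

663 nm

Top surface (1.29 → 1.88): reflection off a higher-index medium gives a half-wave phase shift.
At the lower boundary (n = 1.88 to n = 2.47) the reflected ray undergoes a half-wave phase shift.
Net: no relative phase inversion (both shifts match).
With no net inversion, destructive interference in reflection requires 2 n t = (m + ½) λ.
λ = 2 n t / (m + ½). The fifth-longest wavelength is m = 4: λ = 2 × 1.88 × 794 / 4.50 = 663 nm.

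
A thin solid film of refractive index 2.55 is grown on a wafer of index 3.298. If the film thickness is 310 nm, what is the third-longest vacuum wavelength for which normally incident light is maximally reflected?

At the upper boundary (n = 1.0 to n = 2.55) the reflected ray undergoes a half-wave phase shift.
Ray reflecting at the bottom interface goes from n = 2.55 toward n = 3.298: a half-wave phase shift.
The two reflections carry the same phase change, so no net offset.
For maximum reflection here: 2 n t = m λ.
λ = 2 n t / m. The third-longest wavelength is m = 3: λ = 2 × 2.55 × 310 / 3.00 = 527 nm.

527 nm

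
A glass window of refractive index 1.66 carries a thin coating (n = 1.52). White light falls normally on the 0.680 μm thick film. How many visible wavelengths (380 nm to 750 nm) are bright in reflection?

Top surface (1.0 → 1.52): reflection off a higher-index medium gives a half-wave phase shift.
At the lower boundary (n = 1.52 to n = 1.66) the reflected ray undergoes a half-wave phase shift.
The two reflections carry the same phase change, so no net offset.
For bright reflection here: 2 n t = m λ.
λ = 2 n t / m = 2067 / m nm.
m=2: 1034 nm (IR); m=3: 689 nm (visible); m=4: 517 nm (visible); m=5: 413 nm (visible); m=6: 345 nm (UV).

3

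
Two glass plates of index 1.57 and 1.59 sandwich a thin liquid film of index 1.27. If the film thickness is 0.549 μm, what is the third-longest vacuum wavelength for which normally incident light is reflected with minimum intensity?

At the upper boundary (n = 1.57 to n = 1.27) the reflected ray undergoes no phase shift.
Ray reflecting at the bottom interface goes from n = 1.27 toward n = 1.59: a half-wave phase shift.
Exactly one π shift → a net half-wave offset.
For minimum reflection here: 2 n t = m λ.
λ = 2 n t / m. The third-longest wavelength is m = 3: λ = 2 × 1.27 × 549 / 3.00 = 465 nm.

465 nm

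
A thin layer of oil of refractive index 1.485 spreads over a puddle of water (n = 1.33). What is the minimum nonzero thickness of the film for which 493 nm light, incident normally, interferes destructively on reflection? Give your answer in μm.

At the upper boundary (n = 1.0 to n = 1.485) the reflected ray undergoes a half-wave phase shift.
Ray reflecting at the bottom interface goes from n = 1.485 toward n = 1.33: no phase shift.
The two reflections differ by half a wavelength.
So the condition for destructive reflection is 2 n t = m λ.
Minimum nonzero at m = 1: t = λ / (2 n) = 493 / (2 × 1.485) = 166 nm.

0.166 μm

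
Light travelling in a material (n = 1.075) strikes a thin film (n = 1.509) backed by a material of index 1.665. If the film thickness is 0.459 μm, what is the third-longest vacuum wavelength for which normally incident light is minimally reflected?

At the upper boundary (n = 1.075 to n = 1.509) the reflected ray undergoes a half-wave phase shift.
Bottom surface (1.509 → 1.665): reflection off a higher-index medium gives a half-wave phase shift.
Net: no relative phase inversion (both shifts match).
With no net inversion, destructive interference in reflection requires 2 n t = (m + ½) λ.
λ = 2 n t / (m + ½). The third-longest wavelength is m = 2: λ = 2 × 1.509 × 459 / 2.50 = 554 nm.

554 nm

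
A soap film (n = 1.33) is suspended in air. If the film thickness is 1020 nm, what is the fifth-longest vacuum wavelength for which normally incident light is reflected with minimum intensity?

543 nm

Ray reflecting at the top interface goes from n = 1.0 toward n = 1.33: a half-wave phase shift.
At the lower boundary (n = 1.33 to n = 1.0) the reflected ray undergoes no phase shift.
Exactly one π shift → a net half-wave offset.
So the condition for destructive reflection is 2 n t = m λ.
λ = 2 n t / m. The fifth-longest wavelength is m = 5: λ = 2 × 1.33 × 1020 / 5.00 = 543 nm.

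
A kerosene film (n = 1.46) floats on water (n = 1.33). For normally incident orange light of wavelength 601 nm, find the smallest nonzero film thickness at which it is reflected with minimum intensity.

206 nm

At the upper boundary (n = 1.0 to n = 1.46) the reflected ray undergoes a half-wave phase shift.
Ray reflecting at the bottom interface goes from n = 1.46 toward n = 1.33: no phase shift.
Exactly one π shift → a net half-wave offset.
With one net inversion, destructive interference in reflection requires 2 n t = m λ.
Minimum nonzero at m = 1: t = λ / (2 n) = 601 / (2 × 1.46) = 206 nm.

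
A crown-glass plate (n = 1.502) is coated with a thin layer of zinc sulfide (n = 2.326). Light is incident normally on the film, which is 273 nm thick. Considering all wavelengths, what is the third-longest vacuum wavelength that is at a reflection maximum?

Ray reflecting at the top interface goes from n = 1.0 toward n = 2.326: a half-wave phase shift.
Ray reflecting at the bottom interface goes from n = 2.326 toward n = 1.502: no phase shift.
Net: one phase inversion between the two reflected rays.
With one net inversion, constructive interference in reflection requires 2 n t = (m + ½) λ.
λ = 2 n t / (m + ½). The third-longest wavelength is m = 2: λ = 2 × 2.326 × 273 / 2.50 = 508 nm.

508 nm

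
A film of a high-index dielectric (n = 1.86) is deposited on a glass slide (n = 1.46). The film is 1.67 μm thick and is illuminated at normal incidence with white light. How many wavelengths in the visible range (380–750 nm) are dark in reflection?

Ray reflecting at the top interface goes from n = 1.0 toward n = 1.86: a half-wave phase shift.
Ray reflecting at the bottom interface goes from n = 1.86 toward n = 1.46: no phase shift.
Net: one phase inversion between the two reflected rays.
For dark reflection here: 2 n t = m λ.
λ = 2 n t / m = 6212 / m nm.
m=8: 777 nm (IR); m=9: 690 nm (visible); m=10: 621 nm (visible); m=11: 565 nm (visible); m=12: 518 nm (visible); m=13: 478 nm (visible); m=14: 444 nm (visible); m=15: 414 nm (visible); m=16: 388 nm (visible); m=17: 365 nm (UV).

8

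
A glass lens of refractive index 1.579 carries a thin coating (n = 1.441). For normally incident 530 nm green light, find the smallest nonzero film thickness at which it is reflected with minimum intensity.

92.0 nm

Ray reflecting at the top interface goes from n = 1.0 toward n = 1.441: a half-wave phase shift.
Bottom surface (1.441 → 1.579): reflection off a higher-index medium gives a half-wave phase shift.
Zero or two π shifts → no net half-wave offset.
With no net inversion, destructive interference in reflection requires 2 n t = (m + ½) λ.
Minimum at m = 0: t = λ / (4 n) = 530 / (4 × 1.441) = 92.0 nm.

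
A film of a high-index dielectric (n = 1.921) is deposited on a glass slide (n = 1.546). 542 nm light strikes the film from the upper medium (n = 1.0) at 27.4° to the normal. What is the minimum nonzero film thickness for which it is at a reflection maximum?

72.7 nm

At the upper boundary (n = 1.0 to n = 1.921) the reflected ray undergoes a half-wave phase shift.
At the lower boundary (n = 1.921 to n = 1.546) the reflected ray undergoes no phase shift.
Net: one phase inversion between the two reflected rays.
For bright reflection here: 2 n t cos θ_r = (m + ½) λ.
Snell's law: 1.0 sin 27.4° = 1.921 sin θ_r → sin θ_r = 0.240, cos θ_r = 0.971.
Minimum at m = 0: t = λ / (4 n cos θ_r) = 542 / (4 × 1.921 × 0.971) = 72.7 nm.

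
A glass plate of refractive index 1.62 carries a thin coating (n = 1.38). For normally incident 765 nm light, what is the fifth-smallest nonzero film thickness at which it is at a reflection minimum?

Top surface (1.0 → 1.38): reflection off a higher-index medium gives a half-wave phase shift.
Bottom surface (1.38 → 1.62): reflection off a higher-index medium gives a half-wave phase shift.
Zero or two π shifts → no net half-wave offset.
For dark reflection here: 2 n t = (m + ½) λ.
The fifth-smallest nonzero thickness corresponds to m = 4: t = (m + ½) λ / (2 n) = 4.50 × 765 / (2 × 1.38) = 1247 nm.

1247 nm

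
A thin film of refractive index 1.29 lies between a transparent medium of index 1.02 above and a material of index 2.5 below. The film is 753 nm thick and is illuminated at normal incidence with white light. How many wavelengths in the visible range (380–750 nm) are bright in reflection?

3

At the upper boundary (n = 1.02 to n = 1.29) the reflected ray undergoes a half-wave phase shift.
Bottom surface (1.29 → 2.5): reflection off a higher-index medium gives a half-wave phase shift.
Zero or two π shifts → no net half-wave offset.
For maximum reflection here: 2 n t = m λ.
λ = 2 n t / m = 1943 / m nm.
m=2: 971 nm (IR); m=3: 648 nm (visible); m=4: 486 nm (visible); m=5: 389 nm (visible); m=6: 324 nm (UV).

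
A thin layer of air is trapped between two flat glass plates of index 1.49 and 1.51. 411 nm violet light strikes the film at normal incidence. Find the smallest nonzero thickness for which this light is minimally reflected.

206 nm

Top surface (1.49 → 1.0): reflection off a lower-index medium gives no phase shift.
Bottom surface (1.0 → 1.51): reflection off a higher-index medium gives a half-wave phase shift.
Exactly one π shift → a net half-wave offset.
So the condition for destructive reflection is 2 n t = m λ.
The smallest nonzero thickness corresponds to m = 1: t = m λ / (2 n) = 1.00 × 411 / (2 × 1.0) = 206 nm.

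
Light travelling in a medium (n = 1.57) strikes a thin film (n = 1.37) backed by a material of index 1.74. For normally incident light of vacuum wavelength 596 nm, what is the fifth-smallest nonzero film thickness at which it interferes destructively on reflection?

At the upper boundary (n = 1.57 to n = 1.37) the reflected ray undergoes no phase shift.
Bottom surface (1.37 → 1.74): reflection off a higher-index medium gives a half-wave phase shift.
Net: one phase inversion between the two reflected rays.
So the condition for destructive reflection is 2 n t = m λ.
The fifth-smallest nonzero thickness corresponds to m = 5: t = m λ / (2 n) = 5.00 × 596 / (2 × 1.37) = 1088 nm.

1088 nm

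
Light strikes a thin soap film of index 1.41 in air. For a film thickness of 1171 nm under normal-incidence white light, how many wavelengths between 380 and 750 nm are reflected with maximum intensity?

5

Ray reflecting at the top interface goes from n = 1.0 toward n = 1.41: a half-wave phase shift.
At the lower boundary (n = 1.41 to n = 1.0) the reflected ray undergoes no phase shift.
Net: one phase inversion between the two reflected rays.
So the condition for constructive reflection is 2 n t = (m + ½) λ.
λ = 2 n t / (m + ½) = 3302 / (m + ½) nm.
m=3: 943 nm (IR); m=4: 734 nm (visible); m=5: 600 nm (visible); m=6: 508 nm (visible); m=7: 440 nm (visible); m=8: 388 nm (visible); m=9: 348 nm (UV).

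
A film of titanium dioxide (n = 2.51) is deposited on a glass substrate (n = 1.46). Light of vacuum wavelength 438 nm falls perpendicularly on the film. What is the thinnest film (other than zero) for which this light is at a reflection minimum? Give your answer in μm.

0.0873 μm

Ray reflecting at the top interface goes from n = 1.0 toward n = 2.51: a half-wave phase shift.
At the lower boundary (n = 2.51 to n = 1.46) the reflected ray undergoes no phase shift.
Exactly one π shift → a net half-wave offset.
For weak reflection here: 2 n t = m λ.
Minimum nonzero at m = 1: t = λ / (2 n) = 438 / (2 × 2.51) = 87.3 nm.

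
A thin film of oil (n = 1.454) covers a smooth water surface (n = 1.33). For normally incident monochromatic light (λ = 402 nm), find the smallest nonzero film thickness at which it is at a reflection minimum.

Ray reflecting at the top interface goes from n = 1.0 toward n = 1.454: a half-wave phase shift.
Bottom surface (1.454 → 1.33): reflection off a lower-index medium gives no phase shift.
Exactly one π shift → a net half-wave offset.
With one net inversion, destructive interference in reflection requires 2 n t = m λ.
Minimum nonzero at m = 1: t = λ / (2 n) = 402 / (2 × 1.454) = 138 nm.

138 nm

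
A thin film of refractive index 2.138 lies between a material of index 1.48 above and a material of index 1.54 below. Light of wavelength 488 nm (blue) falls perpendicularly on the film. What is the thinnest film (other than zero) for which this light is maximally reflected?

57.1 nm

At the upper boundary (n = 1.48 to n = 2.138) the reflected ray undergoes a half-wave phase shift.
At the lower boundary (n = 2.138 to n = 1.54) the reflected ray undergoes no phase shift.
Net: one phase inversion between the two reflected rays.
With one net inversion, constructive interference in reflection requires 2 n t = (m + ½) λ.
Minimum at m = 0: t = λ / (4 n) = 488 / (4 × 2.138) = 57.1 nm.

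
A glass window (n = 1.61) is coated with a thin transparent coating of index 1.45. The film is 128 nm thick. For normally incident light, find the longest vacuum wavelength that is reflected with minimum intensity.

At the upper boundary (n = 1.0 to n = 1.45) the reflected ray undergoes a half-wave phase shift.
Bottom surface (1.45 → 1.61): reflection off a higher-index medium gives a half-wave phase shift.
The two reflections carry the same phase change, so no net offset.
With no net inversion, destructive interference in reflection requires 2 n t = (m + ½) λ.
λ = 2 n t / (m + ½). The longest wavelength is m = 0: λ = 2 × 1.45 × 128 / 0.500 = 742 nm.

742 nm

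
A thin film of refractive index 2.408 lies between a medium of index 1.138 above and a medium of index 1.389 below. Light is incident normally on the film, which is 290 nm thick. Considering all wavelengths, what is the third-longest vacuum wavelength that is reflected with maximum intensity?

559 nm

Top surface (1.138 → 2.408): reflection off a higher-index medium gives a half-wave phase shift.
Ray reflecting at the bottom interface goes from n = 2.408 toward n = 1.389: no phase shift.
Exactly one π shift → a net half-wave offset.
With one net inversion, constructive interference in reflection requires 2 n t = (m + ½) λ.
λ = 2 n t / (m + ½). The third-longest wavelength is m = 2: λ = 2 × 2.408 × 290 / 2.50 = 559 nm.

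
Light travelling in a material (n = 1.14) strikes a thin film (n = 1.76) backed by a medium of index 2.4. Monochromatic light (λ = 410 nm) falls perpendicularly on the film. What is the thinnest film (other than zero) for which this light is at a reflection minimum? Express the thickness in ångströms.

Ray reflecting at the top interface goes from n = 1.14 toward n = 1.76: a half-wave phase shift.
At the lower boundary (n = 1.76 to n = 2.4) the reflected ray undergoes a half-wave phase shift.
Net: no relative phase inversion (both shifts match).
For minimum reflection here: 2 n t = (m + ½) λ.
Minimum at m = 0: t = λ / (4 n) = 410 / (4 × 1.76) = 58.2 nm.

582 Å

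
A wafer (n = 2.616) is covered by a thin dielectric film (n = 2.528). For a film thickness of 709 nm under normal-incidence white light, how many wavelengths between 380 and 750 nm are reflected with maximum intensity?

5

Top surface (1.0 → 2.528): reflection off a higher-index medium gives a half-wave phase shift.
At the lower boundary (n = 2.528 to n = 2.616) the reflected ray undergoes a half-wave phase shift.
The two reflections carry the same phase change, so no net offset.
For strong reflection here: 2 n t = m λ.
λ = 2 n t / m = 3585 / m nm.
m=4: 896 nm (IR); m=5: 717 nm (visible); m=6: 597 nm (visible); m=7: 512 nm (visible); m=8: 448 nm (visible); m=9: 398 nm (visible); m=10: 358 nm (UV).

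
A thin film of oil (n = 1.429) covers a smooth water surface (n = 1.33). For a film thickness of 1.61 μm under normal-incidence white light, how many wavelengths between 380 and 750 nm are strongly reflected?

At the upper boundary (n = 1.0 to n = 1.429) the reflected ray undergoes a half-wave phase shift.
At the lower boundary (n = 1.429 to n = 1.33) the reflected ray undergoes no phase shift.
The two reflections differ by half a wavelength.
So the condition for constructive reflection is 2 n t = (m + ½) λ.
λ = 2 n t / (m + ½) = 4601 / (m + ½) nm.
m=5: 837 nm (IR); m=6: 708 nm (visible); m=7: 614 nm (visible); m=8: 541 nm (visible); m=9: 484 nm (visible); m=10: 438 nm (visible); m=11: 400 nm (visible); m=12: 368 nm (UV).

6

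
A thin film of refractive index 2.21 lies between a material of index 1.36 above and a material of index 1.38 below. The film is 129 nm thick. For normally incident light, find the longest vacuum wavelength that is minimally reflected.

570 nm

At the upper boundary (n = 1.36 to n = 2.21) the reflected ray undergoes a half-wave phase shift.
At the lower boundary (n = 2.21 to n = 1.38) the reflected ray undergoes no phase shift.
Net: one phase inversion between the two reflected rays.
For dark reflection here: 2 n t = m λ.
λ = 2 n t / m. The longest wavelength is m = 1: λ = 2 × 2.21 × 129 / 1.00 = 570 nm.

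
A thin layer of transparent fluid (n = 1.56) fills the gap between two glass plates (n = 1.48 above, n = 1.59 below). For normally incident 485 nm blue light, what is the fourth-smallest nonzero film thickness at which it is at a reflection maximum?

Top surface (1.48 → 1.56): reflection off a higher-index medium gives a half-wave phase shift.
At the lower boundary (n = 1.56 to n = 1.59) the reflected ray undergoes a half-wave phase shift.
Zero or two π shifts → no net half-wave offset.
With no net inversion, constructive interference in reflection requires 2 n t = m λ.
The fourth-smallest nonzero thickness corresponds to m = 4: t = m λ / (2 n) = 4.00 × 485 / (2 × 1.56) = 622 nm.

622 nm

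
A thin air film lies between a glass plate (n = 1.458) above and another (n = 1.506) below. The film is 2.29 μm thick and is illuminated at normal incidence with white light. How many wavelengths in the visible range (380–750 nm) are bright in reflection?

Ray reflecting at the top interface goes from n = 1.458 toward n = 1.0: no phase shift.
Bottom surface (1.0 → 1.506): reflection off a higher-index medium gives a half-wave phase shift.
Exactly one π shift → a net half-wave offset.
So the condition for constructive reflection is 2 n t = (m + ½) λ.
λ = 2 n t / (m + ½) = 4580 / (m + ½) nm.
m=5: 833 nm (IR); m=6: 705 nm (visible); m=7: 611 nm (visible); m=8: 539 nm (visible); m=9: 482 nm (visible); m=10: 436 nm (visible); m=11: 398 nm (visible); m=12: 366 nm (UV).

6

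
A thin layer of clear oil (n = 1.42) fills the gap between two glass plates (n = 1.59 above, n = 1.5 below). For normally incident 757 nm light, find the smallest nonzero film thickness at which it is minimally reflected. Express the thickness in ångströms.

Top surface (1.59 → 1.42): reflection off a lower-index medium gives no phase shift.
Ray reflecting at the bottom interface goes from n = 1.42 toward n = 1.5: a half-wave phase shift.
Exactly one π shift → a net half-wave offset.
So the condition for destructive reflection is 2 n t = m λ.
Minimum nonzero at m = 1: t = λ / (2 n) = 757 / (2 × 1.42) = 267 nm.

2665 Å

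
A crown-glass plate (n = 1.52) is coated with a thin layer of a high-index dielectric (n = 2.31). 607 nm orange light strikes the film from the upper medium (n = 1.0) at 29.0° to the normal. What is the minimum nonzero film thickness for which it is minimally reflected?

134 nm

At the upper boundary (n = 1.0 to n = 2.31) the reflected ray undergoes a half-wave phase shift.
Ray reflecting at the bottom interface goes from n = 2.31 toward n = 1.52: no phase shift.
Exactly one π shift → a net half-wave offset.
With one net inversion, destructive interference in reflection requires 2 n t cos θ_r = m λ.
Snell's law: 1.0 sin 29.0° = 2.31 sin θ_r → sin θ_r = 0.210, cos θ_r = 0.978.
Minimum nonzero at m = 1: t = λ / (2 n cos θ_r) = 607 / (2 × 2.31 × 0.978) = 134 nm.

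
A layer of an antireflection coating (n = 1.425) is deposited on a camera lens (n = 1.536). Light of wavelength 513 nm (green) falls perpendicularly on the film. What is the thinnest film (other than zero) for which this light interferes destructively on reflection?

90.0 nm

At the upper boundary (n = 1.0 to n = 1.425) the reflected ray undergoes a half-wave phase shift.
Bottom surface (1.425 → 1.536): reflection off a higher-index medium gives a half-wave phase shift.
The two reflections carry the same phase change, so no net offset.
With no net inversion, destructive interference in reflection requires 2 n t = (m + ½) λ.
Minimum at m = 0: t = λ / (4 n) = 513 / (4 × 1.425) = 90.0 nm.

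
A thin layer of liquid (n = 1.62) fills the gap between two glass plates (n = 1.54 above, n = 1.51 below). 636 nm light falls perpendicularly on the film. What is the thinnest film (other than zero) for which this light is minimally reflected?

196 nm

Top surface (1.54 → 1.62): reflection off a higher-index medium gives a half-wave phase shift.
Bottom surface (1.62 → 1.51): reflection off a lower-index medium gives no phase shift.
Net: one phase inversion between the two reflected rays.
With one net inversion, destructive interference in reflection requires 2 n t = m λ.
Minimum nonzero at m = 1: t = λ / (2 n) = 636 / (2 × 1.62) = 196 nm.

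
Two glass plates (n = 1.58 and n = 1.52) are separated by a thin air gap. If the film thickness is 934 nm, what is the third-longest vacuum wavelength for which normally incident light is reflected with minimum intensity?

623 nm

Ray reflecting at the top interface goes from n = 1.58 toward n = 1.0: no phase shift.
At the lower boundary (n = 1.0 to n = 1.52) the reflected ray undergoes a half-wave phase shift.
The two reflections differ by half a wavelength.
With one net inversion, destructive interference in reflection requires 2 n t = m λ.
λ = 2 n t / m. The third-longest wavelength is m = 3: λ = 2 × 1.0 × 934 / 3.00 = 623 nm.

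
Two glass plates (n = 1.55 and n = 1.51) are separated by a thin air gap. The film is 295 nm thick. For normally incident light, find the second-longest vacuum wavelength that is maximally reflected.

393 nm

At the upper boundary (n = 1.55 to n = 1.0) the reflected ray undergoes no phase shift.
Ray reflecting at the bottom interface goes from n = 1.0 toward n = 1.51: a half-wave phase shift.
Net: one phase inversion between the two reflected rays.
With one net inversion, constructive interference in reflection requires 2 n t = (m + ½) λ.
λ = 2 n t / (m + ½). The second-longest wavelength is m = 1: λ = 2 × 1.0 × 295 / 1.50 = 393 nm.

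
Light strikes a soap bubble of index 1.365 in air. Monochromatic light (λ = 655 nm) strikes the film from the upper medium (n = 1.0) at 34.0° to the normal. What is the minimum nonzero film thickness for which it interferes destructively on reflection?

263 nm

Top surface (1.0 → 1.365): reflection off a higher-index medium gives a half-wave phase shift.
Ray reflecting at the bottom interface goes from n = 1.365 toward n = 1.0: no phase shift.
Net: one phase inversion between the two reflected rays.
With one net inversion, destructive interference in reflection requires 2 n t cos θ_r = m λ.
Snell's law: 1.0 sin 34.0° = 1.365 sin θ_r → sin θ_r = 0.410, cos θ_r = 0.912.
Minimum nonzero at m = 1: t = λ / (2 n cos θ_r) = 655 / (2 × 1.365 × 0.912) = 263 nm.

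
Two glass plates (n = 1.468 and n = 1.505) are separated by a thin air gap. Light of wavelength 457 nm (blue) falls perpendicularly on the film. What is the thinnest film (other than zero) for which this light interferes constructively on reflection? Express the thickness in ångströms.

Ray reflecting at the top interface goes from n = 1.468 toward n = 1.0: no phase shift.
At the lower boundary (n = 1.0 to n = 1.505) the reflected ray undergoes a half-wave phase shift.
The two reflections differ by half a wavelength.
With one net inversion, constructive interference in reflection requires 2 n t = (m + ½) λ.
Minimum at m = 0: t = λ / (4 n) = 457 / (4 × 1.0) = 114 nm.

1143 Å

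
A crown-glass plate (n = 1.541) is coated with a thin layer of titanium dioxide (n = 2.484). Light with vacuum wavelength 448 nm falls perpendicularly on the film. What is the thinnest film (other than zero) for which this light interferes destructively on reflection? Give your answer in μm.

0.0902 μm

At the upper boundary (n = 1.0 to n = 2.484) the reflected ray undergoes a half-wave phase shift.
At the lower boundary (n = 2.484 to n = 1.541) the reflected ray undergoes no phase shift.
Exactly one π shift → a net half-wave offset.
With one net inversion, destructive interference in reflection requires 2 n t = m λ.
Minimum nonzero at m = 1: t = λ / (2 n) = 448 / (2 × 2.484) = 90.2 nm.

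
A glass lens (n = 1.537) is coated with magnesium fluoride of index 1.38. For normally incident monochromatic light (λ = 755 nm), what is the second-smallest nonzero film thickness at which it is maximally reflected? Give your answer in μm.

0.547 μm

At the upper boundary (n = 1.0 to n = 1.38) the reflected ray undergoes a half-wave phase shift.
At the lower boundary (n = 1.38 to n = 1.537) the reflected ray undergoes a half-wave phase shift.
Zero or two π shifts → no net half-wave offset.
So the condition for constructive reflection is 2 n t = m λ.
The second-smallest nonzero thickness corresponds to m = 2: t = m λ / (2 n) = 2.00 × 755 / (2 × 1.38) = 547 nm.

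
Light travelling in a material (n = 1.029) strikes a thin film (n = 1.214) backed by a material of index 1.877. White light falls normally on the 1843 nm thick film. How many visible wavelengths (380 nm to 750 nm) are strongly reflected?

6

At the upper boundary (n = 1.029 to n = 1.214) the reflected ray undergoes a half-wave phase shift.
At the lower boundary (n = 1.214 to n = 1.877) the reflected ray undergoes a half-wave phase shift.
Net: no relative phase inversion (both shifts match).
For bright reflection here: 2 n t = m λ.
λ = 2 n t / m = 4475 / m nm.
m=5: 895 nm (IR); m=6: 746 nm (visible); m=7: 639 nm (visible); m=8: 559 nm (visible); m=9: 497 nm (visible); m=10: 447 nm (visible); m=11: 407 nm (visible); m=12: 373 nm (UV).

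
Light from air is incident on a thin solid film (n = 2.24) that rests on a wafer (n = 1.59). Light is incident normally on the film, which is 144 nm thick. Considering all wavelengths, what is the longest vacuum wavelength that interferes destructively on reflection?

645 nm

At the upper boundary (n = 1.0 to n = 2.24) the reflected ray undergoes a half-wave phase shift.
At the lower boundary (n = 2.24 to n = 1.59) the reflected ray undergoes no phase shift.
Net: one phase inversion between the two reflected rays.
So the condition for destructive reflection is 2 n t = m λ.
λ = 2 n t / m. The longest wavelength is m = 1: λ = 2 × 2.24 × 144 / 1.00 = 645 nm.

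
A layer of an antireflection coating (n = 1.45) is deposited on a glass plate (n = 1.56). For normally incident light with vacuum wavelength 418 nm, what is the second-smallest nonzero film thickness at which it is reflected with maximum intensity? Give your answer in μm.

0.288 μm

At the upper boundary (n = 1.0 to n = 1.45) the reflected ray undergoes a half-wave phase shift.
At the lower boundary (n = 1.45 to n = 1.56) the reflected ray undergoes a half-wave phase shift.
Net: no relative phase inversion (both shifts match).
So the condition for constructive reflection is 2 n t = m λ.
The second-smallest nonzero thickness corresponds to m = 2: t = m λ / (2 n) = 2.00 × 418 / (2 × 1.45) = 288 nm.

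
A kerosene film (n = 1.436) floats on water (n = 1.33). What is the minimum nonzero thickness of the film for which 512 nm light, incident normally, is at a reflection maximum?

Top surface (1.0 → 1.436): reflection off a higher-index medium gives a half-wave phase shift.
Bottom surface (1.436 → 1.33): reflection off a lower-index medium gives no phase shift.
The two reflections differ by half a wavelength.
For strong reflection here: 2 n t = (m + ½) λ.
Minimum at m = 0: t = λ / (4 n) = 512 / (4 × 1.436) = 89.1 nm.

89.1 nm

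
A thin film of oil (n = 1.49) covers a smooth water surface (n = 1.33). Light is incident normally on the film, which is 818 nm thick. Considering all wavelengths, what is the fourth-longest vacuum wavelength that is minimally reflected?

At the upper boundary (n = 1.0 to n = 1.49) the reflected ray undergoes a half-wave phase shift.
Bottom surface (1.49 → 1.33): reflection off a lower-index medium gives no phase shift.
Exactly one π shift → a net half-wave offset.
With one net inversion, destructive interference in reflection requires 2 n t = m λ.
λ = 2 n t / m. The fourth-longest wavelength is m = 4: λ = 2 × 1.49 × 818 / 4.00 = 609 nm.

609 nm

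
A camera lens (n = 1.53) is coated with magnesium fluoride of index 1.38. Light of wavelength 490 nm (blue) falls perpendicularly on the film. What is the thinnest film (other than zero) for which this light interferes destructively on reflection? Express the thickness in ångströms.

888 Å

Ray reflecting at the top interface goes from n = 1.0 toward n = 1.38: a half-wave phase shift.
At the lower boundary (n = 1.38 to n = 1.53) the reflected ray undergoes a half-wave phase shift.
The two reflections carry the same phase change, so no net offset.
With no net inversion, destructive interference in reflection requires 2 n t = (m + ½) λ.
Minimum at m = 0: t = λ / (4 n) = 490 / (4 × 1.38) = 88.8 nm.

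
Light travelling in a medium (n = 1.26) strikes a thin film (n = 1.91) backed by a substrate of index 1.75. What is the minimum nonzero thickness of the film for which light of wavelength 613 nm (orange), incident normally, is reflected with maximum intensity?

Ray reflecting at the top interface goes from n = 1.26 toward n = 1.91: a half-wave phase shift.
Ray reflecting at the bottom interface goes from n = 1.91 toward n = 1.75: no phase shift.
The two reflections differ by half a wavelength.
With one net inversion, constructive interference in reflection requires 2 n t = (m + ½) λ.
Minimum at m = 0: t = λ / (4 n) = 613 / (4 × 1.91) = 80.2 nm.

80.2 nm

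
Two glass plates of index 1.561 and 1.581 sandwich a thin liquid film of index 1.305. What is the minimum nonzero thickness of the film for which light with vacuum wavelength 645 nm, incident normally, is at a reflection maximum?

124 nm

Top surface (1.561 → 1.305): reflection off a lower-index medium gives no phase shift.
Bottom surface (1.305 → 1.581): reflection off a higher-index medium gives a half-wave phase shift.
Net: one phase inversion between the two reflected rays.
With one net inversion, constructive interference in reflection requires 2 n t = (m + ½) λ.
Minimum at m = 0: t = λ / (4 n) = 645 / (4 × 1.305) = 124 nm.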